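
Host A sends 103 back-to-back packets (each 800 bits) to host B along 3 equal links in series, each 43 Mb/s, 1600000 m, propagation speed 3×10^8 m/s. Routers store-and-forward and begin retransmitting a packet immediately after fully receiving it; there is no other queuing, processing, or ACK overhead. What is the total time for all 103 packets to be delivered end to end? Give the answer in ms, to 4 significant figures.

17.95 ms

Per-hop transmission t_tx = L/R = 800/43000000 = 0.0186047 ms.
Per-hop propagation t_prop = 1600000/300000000 = 5.33333 ms.
Pipeline fill: first packet needs 3·t_tx to clear all hops; remaining 102 packets each add one t_tx.
Total = (3+103-1)·t_tx + 3·t_prop = 105·0.0186047 + 3·5.33333 = 17.95 ms.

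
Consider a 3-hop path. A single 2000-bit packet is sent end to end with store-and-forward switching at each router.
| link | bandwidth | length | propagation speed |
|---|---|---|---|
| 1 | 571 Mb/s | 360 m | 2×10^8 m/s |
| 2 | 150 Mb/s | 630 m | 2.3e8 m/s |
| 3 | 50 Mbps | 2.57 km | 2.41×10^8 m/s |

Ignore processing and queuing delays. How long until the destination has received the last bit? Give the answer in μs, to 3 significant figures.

72.0 μs

Transmission delays (L/R per hop): 3.50263, 13.3333, 40 μs; sum = 56.836 μs.
Propagation delays (d/s per hop): 1.8, 2.73913, 10.6639 μs; sum = 15.203 μs.
End-to-end = 72.0 μs.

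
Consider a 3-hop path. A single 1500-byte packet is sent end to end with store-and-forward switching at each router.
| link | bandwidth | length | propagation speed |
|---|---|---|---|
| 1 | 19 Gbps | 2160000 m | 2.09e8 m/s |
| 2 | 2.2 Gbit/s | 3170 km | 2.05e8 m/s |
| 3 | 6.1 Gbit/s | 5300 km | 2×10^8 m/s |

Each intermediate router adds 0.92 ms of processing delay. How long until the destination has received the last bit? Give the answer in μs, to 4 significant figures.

L = 1500 × 8 = 12000 bits.
Transmission delays (L/R per hop): 0.631579, 5.45455, 1.96721 μs; sum = 8.05334 μs.
Propagation delays (d/s per hop): 10334.9, 15463.4, 26500 μs; sum = 52298.3 μs.
Processing at 2 router(s): 2 × 0.92 ms = 1840 μs.
End-to-end = 54150 μs.

54150 μs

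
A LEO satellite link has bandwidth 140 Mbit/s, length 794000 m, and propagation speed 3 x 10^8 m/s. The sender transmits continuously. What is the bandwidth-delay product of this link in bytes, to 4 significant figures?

Propagation delay = 794000 / 300000000 = 0.00264667 s.
BDP = R × t_prop = 140000000 × 0.00264667 = 370533 bits.
In bytes: 370533/8 = 46320 bytes.

46320 bytes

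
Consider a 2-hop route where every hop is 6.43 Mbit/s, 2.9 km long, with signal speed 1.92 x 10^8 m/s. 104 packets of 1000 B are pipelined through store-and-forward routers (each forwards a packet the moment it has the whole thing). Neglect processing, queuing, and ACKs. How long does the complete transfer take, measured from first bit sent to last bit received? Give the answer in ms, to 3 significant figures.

Per-hop transmission t_tx = L/R = 8000/6430000 = 1.24417 ms.
Per-hop propagation t_prop = 2900/192000000 = 0.0151042 ms.
Pipeline fill: first packet needs 2·t_tx to clear all hops; remaining 103 packets each add one t_tx.
Total = (2+104-1)·t_tx + 2·t_prop = 105·1.24417 + 2·0.0151042 = 131 ms.

131 ms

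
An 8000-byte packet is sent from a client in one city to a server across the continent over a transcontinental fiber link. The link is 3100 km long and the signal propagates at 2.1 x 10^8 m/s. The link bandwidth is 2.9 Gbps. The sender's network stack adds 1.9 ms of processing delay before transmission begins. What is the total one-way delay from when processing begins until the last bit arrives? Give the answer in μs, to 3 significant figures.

16700 μs

L = 8000 × 8 = 64000 bits.
Transmission delay = L/R = 64000 / 2900000000 = 22.069 μs.
Propagation delay = d/s = 3100000 m / 210000000 m/s = 14761.9 μs.
Plus processing delay 1.9 ms = 1900 μs.
Total = 16700 μs.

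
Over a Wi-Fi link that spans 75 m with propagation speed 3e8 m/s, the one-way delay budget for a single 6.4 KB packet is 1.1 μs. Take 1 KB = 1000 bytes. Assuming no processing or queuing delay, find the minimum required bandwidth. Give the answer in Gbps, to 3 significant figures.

60.2 Gbps

L = 51200 bits.
Propagation delay = 75 / 300000000 = 0.25 μs.
Transmission budget = 1.1 − 0.25 = 0.85 μs.
R ≥ L / t_tx = 51200 bits / 8.5e-07 s = 60.2 Gbps.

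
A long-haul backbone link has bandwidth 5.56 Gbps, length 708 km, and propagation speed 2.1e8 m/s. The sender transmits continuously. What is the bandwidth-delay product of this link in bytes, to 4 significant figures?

2343000 bytes

Propagation delay = 708000 / 210000000 = 0.00337143 s.
BDP = R × t_prop = 5560000000 × 0.00337143 = 18745100 bits.
In bytes: 18745100/8 = 2343000 bytes.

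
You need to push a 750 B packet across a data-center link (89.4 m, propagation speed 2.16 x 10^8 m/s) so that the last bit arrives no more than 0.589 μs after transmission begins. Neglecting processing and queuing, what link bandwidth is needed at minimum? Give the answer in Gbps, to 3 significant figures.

34.3 Gbps

L = 6000 bits.
Propagation delay = 89.4 / 216000000 = 0.413889 μs.
Transmission budget = 0.589 − 0.413889 = 0.175111 μs.
R ≥ L / t_tx = 6000 bits / 1.75111e-07 s = 34.3 Gbps.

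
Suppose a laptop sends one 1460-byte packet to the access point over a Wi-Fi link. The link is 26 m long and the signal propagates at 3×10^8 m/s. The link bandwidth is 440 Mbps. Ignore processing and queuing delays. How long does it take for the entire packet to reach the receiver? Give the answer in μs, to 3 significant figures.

L = 1460 × 8 = 11680 bits.
Transmission delay = L/R = 11680 / 440000000 = 26.5455 μs.
Propagation delay = d/s = 26 m / 300000000 m/s = 0.0866667 μs.
Total = 26.6 μs.

26.6 μs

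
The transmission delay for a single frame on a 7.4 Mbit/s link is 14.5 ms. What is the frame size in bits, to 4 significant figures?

L = R × t_tx = 7400000 b/s × 0.0145 s = 107300 bits.

107300 bits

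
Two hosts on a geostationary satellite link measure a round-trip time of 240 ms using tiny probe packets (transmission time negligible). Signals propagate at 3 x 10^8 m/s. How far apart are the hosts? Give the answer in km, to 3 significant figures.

One-way propagation = RTT/2 = 120 ms.
d = s × t = 300000000 × 0.12 = 36000 km.

36000 km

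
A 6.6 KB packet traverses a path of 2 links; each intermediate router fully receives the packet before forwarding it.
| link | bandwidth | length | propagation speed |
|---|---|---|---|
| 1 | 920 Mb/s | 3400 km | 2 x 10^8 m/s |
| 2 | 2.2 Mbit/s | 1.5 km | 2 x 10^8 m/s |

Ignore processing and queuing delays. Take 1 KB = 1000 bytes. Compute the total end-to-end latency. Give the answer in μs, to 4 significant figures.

41060 μs

L = 52800 bits.
Transmission delays (L/R per hop): 57.3913, 24000 μs; sum = 24057.4 μs.
Propagation delays (d/s per hop): 17000, 7.5 μs; sum = 17007.5 μs.
End-to-end = 41060 μs.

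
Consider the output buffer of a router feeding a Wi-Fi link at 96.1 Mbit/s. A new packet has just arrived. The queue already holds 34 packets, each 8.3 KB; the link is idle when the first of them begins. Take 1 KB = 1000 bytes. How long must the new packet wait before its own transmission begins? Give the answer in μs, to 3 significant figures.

23500 μs

Each queued packet: L/R = 66400/96100000 = 690.947 μs.
34 queued → 23492.2 μs.
Queuing delay = 23500 μs.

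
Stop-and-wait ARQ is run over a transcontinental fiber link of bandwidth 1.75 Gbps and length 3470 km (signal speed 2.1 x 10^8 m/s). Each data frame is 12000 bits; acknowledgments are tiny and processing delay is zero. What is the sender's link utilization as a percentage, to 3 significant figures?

t_tx = L/R = 12000/1750000000 = 6.85714e-06 s.
t_prop = 3470000/210000000 = 0.0165238 s; RTT = 0.0330476 s.
Cycle = t_tx + RTT = 0.0330545 s.
Utilization = t_tx / cycle = 6.85714e-06/0.0330545 = 0.0207 %.

0.0207 %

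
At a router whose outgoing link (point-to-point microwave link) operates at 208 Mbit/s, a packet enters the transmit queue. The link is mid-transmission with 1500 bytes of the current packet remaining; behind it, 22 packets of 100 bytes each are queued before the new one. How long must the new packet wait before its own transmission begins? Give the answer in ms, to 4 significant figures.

0.1423 ms

Each queued packet: L/R = 800/208000000 = 0.00384615 ms.
22 queued → 0.0846154 ms.
Plus remaining 12000 bits of current packet: 0.0576923 ms.
Queuing delay = 0.1423 ms.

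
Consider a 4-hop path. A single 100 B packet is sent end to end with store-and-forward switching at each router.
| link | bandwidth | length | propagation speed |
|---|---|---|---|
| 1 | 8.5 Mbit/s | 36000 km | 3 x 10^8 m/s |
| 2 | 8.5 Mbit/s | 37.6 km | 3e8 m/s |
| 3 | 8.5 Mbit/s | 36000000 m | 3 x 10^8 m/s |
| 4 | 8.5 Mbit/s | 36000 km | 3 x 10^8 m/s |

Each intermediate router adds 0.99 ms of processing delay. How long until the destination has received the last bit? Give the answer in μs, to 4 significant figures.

L = 100 × 8 = 800 bits.
Transmission delay per hop = L/R = 800/8500000 = 94.1176 μs; 4 hops → 376.471 μs.
Propagation delays (d/s per hop): 120000, 125.333, 120000, 120000 μs; sum = 360125 μs.
Processing at 3 router(s): 3 × 0.99 ms = 2970 μs.
End-to-end = 363500 μs.

363500 μs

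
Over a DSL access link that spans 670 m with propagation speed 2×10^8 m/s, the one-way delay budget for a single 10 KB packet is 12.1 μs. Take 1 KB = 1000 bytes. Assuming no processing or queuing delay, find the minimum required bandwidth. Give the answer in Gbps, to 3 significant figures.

9.14 Gbps

L = 80000 bits.
Propagation delay = 670 / 200000000 = 3.35 μs.
Transmission budget = 12.1 − 3.35 = 8.75 μs.
R ≥ L / t_tx = 80000 bits / 8.75e-06 s = 9.14 Gbps.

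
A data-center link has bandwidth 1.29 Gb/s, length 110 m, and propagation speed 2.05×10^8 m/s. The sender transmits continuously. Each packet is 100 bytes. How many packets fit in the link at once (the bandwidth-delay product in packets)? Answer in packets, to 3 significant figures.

0.865 packets

Propagation delay = 110 / 2.05e+08 = 5.36585e-07 s.
BDP = R × t_prop = 1290000000 × 5.36585e-07 = 692.195 bits.
In packets of 800 bits: 0.865 packets.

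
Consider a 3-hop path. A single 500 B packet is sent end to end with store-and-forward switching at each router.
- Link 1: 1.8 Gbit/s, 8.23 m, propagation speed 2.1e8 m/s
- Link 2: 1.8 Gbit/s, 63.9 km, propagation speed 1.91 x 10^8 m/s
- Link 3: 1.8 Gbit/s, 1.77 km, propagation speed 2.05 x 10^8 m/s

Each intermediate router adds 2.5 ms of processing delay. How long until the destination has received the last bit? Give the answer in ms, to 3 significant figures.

5.35 ms

L = 500 × 8 = 4000 bits.
Transmission delay per hop = L/R = 4000/1800000000 = 0.00222222 ms; 3 hops → 0.00666667 ms.
Propagation delays (d/s per hop): 3.91905e-05, 0.334555, 0.00863415 ms; sum = 0.343228 ms.
Processing at 2 router(s): 2 × 2.5 ms = 5 ms.
End-to-end = 5.35 ms.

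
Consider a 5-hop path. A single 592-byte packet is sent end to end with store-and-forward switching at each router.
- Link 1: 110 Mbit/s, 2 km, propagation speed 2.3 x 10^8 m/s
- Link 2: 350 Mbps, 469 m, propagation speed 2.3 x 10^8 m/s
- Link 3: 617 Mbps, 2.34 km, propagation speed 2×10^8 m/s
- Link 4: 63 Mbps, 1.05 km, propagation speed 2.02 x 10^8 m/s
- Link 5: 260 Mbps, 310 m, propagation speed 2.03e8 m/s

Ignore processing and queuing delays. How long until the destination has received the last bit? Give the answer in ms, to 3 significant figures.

L = 592 × 8 = 4736 bits.
Transmission delays (L/R per hop): 0.0430545, 0.0135314, 0.00767585, 0.0751746, 0.0182154 ms; sum = 0.157652 ms.
Propagation delays (d/s per hop): 0.00869565, 0.00203913, 0.0117, 0.00519802, 0.00152709 ms; sum = 0.0291599 ms.
End-to-end = 0.187 ms.

0.187 ms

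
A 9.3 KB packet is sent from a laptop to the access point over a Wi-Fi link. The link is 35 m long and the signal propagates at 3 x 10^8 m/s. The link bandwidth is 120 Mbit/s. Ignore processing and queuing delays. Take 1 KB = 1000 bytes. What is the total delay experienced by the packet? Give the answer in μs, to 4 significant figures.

L = 74400 bits.
Transmission delay = L/R = 74400 / 120000000 = 620 μs.
Propagation delay = d/s = 35 m / 300000000 m/s = 0.116667 μs.
Total = 620.1 μs.

620.1 μs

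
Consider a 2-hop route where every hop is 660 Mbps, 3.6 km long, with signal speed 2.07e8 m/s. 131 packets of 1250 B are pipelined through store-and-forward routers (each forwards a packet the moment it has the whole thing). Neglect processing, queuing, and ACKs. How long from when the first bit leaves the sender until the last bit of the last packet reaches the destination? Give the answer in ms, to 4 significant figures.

Per-hop transmission t_tx = L/R = 10000/660000000 = 0.0151515 ms.
Per-hop propagation t_prop = 3600/2.07e+08 = 0.0173913 ms.
Pipeline fill: first packet needs 2·t_tx to clear all hops; remaining 130 packets each add one t_tx.
Total = (2+131-1)·t_tx + 2·t_prop = 132·0.0151515 + 2·0.0173913 = 2.035 ms.

2.035 ms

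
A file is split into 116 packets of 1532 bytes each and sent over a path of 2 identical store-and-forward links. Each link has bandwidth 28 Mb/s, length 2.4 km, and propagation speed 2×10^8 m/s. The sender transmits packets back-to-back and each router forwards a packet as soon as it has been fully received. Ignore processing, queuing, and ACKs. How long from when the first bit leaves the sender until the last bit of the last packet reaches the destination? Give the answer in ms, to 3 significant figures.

Per-hop transmission t_tx = L/R = 12256/28000000 = 0.437714 ms.
Per-hop propagation t_prop = 2400/200000000 = 0.012 ms.
Pipeline fill: first packet needs 2·t_tx to clear all hops; remaining 115 packets each add one t_tx.
Total = (2+116-1)·t_tx + 2·t_prop = 117·0.437714 + 2·0.012 = 51.2 ms.

51.2 ms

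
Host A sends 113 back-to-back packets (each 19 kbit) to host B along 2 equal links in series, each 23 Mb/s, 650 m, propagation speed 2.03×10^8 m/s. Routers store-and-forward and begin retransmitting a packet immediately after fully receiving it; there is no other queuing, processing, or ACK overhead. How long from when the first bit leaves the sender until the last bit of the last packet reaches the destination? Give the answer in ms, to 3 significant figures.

94.2 ms

Per-hop transmission t_tx = L/R = 19000/23000000 = 0.826087 ms.
Per-hop propagation t_prop = 650/2.03e+08 = 0.00320197 ms.
Pipeline fill: first packet needs 2·t_tx to clear all hops; remaining 112 packets each add one t_tx.
Total = (2+113-1)·t_tx + 2·t_prop = 114·0.826087 + 2·0.00320197 = 94.2 ms.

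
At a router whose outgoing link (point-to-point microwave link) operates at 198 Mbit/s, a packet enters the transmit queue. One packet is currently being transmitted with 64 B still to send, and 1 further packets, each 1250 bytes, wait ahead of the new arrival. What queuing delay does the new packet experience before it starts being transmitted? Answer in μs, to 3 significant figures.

Each queued packet: L/R = 10000/198000000 = 50.5051 μs.
1 queued → 50.5051 μs.
Plus remaining 512 bits of current packet: 2.58586 μs.
Queuing delay = 53.1 μs.

53.1 μs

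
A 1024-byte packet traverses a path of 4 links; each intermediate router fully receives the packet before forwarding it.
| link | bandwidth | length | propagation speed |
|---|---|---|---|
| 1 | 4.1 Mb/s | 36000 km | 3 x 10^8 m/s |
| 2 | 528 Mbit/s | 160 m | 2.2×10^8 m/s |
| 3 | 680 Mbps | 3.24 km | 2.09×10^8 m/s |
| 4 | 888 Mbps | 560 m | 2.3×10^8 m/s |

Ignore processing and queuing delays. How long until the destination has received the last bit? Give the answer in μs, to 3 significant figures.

L = 1024 × 8 = 8192 bits.
Transmission delays (L/R per hop): 1998.05, 15.5152, 12.0471, 9.22523 μs; sum = 2034.84 μs.
Propagation delays (d/s per hop): 120000, 0.727273, 15.5024, 2.43478 μs; sum = 120019 μs.
End-to-end = 122000 μs.

122000 μs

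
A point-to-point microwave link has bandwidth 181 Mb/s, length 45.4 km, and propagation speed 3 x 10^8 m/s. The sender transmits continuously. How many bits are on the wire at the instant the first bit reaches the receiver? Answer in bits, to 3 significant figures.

27400 bits

Propagation delay = 45400 / 300000000 = 0.000151333 s.
BDP = R × t_prop = 181000000 × 0.000151333 = 27391.3 bits.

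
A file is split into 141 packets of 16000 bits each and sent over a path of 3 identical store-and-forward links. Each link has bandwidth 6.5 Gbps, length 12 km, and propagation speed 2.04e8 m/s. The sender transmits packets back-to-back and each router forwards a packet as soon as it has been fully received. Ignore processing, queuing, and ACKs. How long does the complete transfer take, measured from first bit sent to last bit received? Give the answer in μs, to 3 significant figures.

Per-hop transmission t_tx = L/R = 16000/6500000000 = 2.46154 μs.
Per-hop propagation t_prop = 12000/204000000 = 58.8235 μs.
Pipeline fill: first packet needs 3·t_tx to clear all hops; remaining 140 packets each add one t_tx.
Total = (3+141-1)·t_tx + 3·t_prop = 143·2.46154 + 3·58.8235 = 528 μs.

528 μs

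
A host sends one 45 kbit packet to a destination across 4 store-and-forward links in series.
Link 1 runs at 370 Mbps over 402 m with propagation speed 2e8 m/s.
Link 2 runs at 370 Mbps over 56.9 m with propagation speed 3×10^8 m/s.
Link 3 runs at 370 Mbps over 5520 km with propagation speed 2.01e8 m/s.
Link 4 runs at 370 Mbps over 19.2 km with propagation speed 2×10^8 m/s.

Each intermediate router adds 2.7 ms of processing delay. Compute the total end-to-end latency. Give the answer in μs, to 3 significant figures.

L = 45000 bits.
Transmission delay per hop = L/R = 45000/370000000 = 121.622 μs; 4 hops → 486.486 μs.
Propagation delays (d/s per hop): 2.01, 0.189667, 27462.7, 96 μs; sum = 27560.9 μs.
Processing at 3 router(s): 3 × 2.7 ms = 8100 μs.
End-to-end = 36100 μs.

36100 μs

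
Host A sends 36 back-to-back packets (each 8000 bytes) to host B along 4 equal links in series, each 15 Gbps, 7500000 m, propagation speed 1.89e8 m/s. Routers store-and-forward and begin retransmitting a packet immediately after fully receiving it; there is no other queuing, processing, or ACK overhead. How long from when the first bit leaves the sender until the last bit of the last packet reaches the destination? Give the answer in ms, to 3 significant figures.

159 ms

Per-hop transmission t_tx = L/R = 64000/15000000000 = 0.00426667 ms.
Per-hop propagation t_prop = 7500000/189000000 = 39.6825 ms.
Pipeline fill: first packet needs 4·t_tx to clear all hops; remaining 35 packets each add one t_tx.
Total = (4+36-1)·t_tx + 4·t_prop = 39·0.00426667 + 4·39.6825 = 159 ms.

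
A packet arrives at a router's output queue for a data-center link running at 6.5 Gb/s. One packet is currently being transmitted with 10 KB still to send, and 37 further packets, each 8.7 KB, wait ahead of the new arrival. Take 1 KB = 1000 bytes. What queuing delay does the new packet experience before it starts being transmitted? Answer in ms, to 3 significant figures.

0.408 ms

Each queued packet: L/R = 69600/6500000000 = 0.0107077 ms.
37 queued → 0.396185 ms.
Plus remaining 80000 bits of current packet: 0.0123077 ms.
Queuing delay = 0.408 ms.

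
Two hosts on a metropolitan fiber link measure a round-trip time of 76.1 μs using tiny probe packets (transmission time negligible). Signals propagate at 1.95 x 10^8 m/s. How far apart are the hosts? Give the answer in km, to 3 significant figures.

7.42 km

One-way propagation = RTT/2 = 38.05 μs.
d = s × t = 195000000 × 3.805e-05 = 7.42 km.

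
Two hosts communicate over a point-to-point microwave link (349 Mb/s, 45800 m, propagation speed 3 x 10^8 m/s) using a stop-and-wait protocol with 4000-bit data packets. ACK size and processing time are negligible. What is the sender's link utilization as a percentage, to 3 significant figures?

t_tx = L/R = 4000/349000000 = 1.14613e-05 s.
t_prop = 45800/300000000 = 0.000152667 s; RTT = 0.000305333 s.
Cycle = t_tx + RTT = 0.000316795 s.
Utilization = t_tx / cycle = 1.14613e-05/0.000316795 = 3.62 %.

3.62 %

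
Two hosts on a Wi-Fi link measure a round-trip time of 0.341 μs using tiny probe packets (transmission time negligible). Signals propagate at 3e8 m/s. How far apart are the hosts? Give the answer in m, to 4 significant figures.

One-way propagation = RTT/2 = 0.1705 μs.
d = s × t = 300000000 × 1.705e-07 = 51.15 m.

51.15 m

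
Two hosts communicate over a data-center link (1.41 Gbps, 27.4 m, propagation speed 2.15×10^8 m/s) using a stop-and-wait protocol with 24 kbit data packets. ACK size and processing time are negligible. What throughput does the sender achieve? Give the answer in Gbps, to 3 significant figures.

t_tx = L/R = 24000/1410000000 = 1.70213e-05 s.
t_prop = 27.4/215000000 = 1.27442e-07 s; RTT = 2.54884e-07 s.
Cycle = t_tx + RTT = 1.72762e-05 s.
Throughput = L / cycle = 24000 / 1.72762e-05 = 1.39 Gbps.

1.39 Gbps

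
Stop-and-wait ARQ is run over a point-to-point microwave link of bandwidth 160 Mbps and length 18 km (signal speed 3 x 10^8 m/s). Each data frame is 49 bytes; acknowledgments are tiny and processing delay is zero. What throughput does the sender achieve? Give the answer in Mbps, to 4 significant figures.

3.201 Mbps

t_tx = L/R = 392/160000000 = 2.45e-06 s.
t_prop = 18000/300000000 = 6e-05 s; RTT = 0.00012 s.
Cycle = t_tx + RTT = 0.00012245 s.
Throughput = L / cycle = 392 / 0.00012245 = 3.201 Mbps.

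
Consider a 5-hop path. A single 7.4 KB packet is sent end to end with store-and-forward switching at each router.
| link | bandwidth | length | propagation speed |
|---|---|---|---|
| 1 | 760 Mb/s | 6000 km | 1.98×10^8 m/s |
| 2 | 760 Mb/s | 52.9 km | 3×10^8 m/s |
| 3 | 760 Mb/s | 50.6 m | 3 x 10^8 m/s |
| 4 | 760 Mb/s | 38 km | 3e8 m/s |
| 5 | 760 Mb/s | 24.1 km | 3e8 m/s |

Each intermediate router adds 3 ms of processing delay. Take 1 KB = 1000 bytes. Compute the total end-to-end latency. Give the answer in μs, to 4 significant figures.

L = 59200 bits.
Transmission delay per hop = L/R = 59200/760000000 = 77.8947 μs; 5 hops → 389.474 μs.
Propagation delays (d/s per hop): 30303, 176.333, 0.168667, 126.667, 80.3333 μs; sum = 30686.5 μs.
Processing at 4 router(s): 4 × 3 ms = 12000 μs.
End-to-end = 43080 μs.

43080 μs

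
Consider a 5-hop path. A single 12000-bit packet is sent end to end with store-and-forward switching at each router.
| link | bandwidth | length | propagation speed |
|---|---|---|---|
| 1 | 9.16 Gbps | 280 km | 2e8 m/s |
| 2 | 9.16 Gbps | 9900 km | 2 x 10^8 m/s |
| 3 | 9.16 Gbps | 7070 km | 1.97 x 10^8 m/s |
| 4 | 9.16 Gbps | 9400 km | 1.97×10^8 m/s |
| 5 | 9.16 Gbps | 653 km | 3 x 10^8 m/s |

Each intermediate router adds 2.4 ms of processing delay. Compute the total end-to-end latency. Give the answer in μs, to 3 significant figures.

146000 μs

Transmission delay per hop = L/R = 12000/9160000000 = 1.31004 μs; 5 hops → 6.55022 μs.
Propagation delays (d/s per hop): 1400, 49500, 35888.3, 47715.7, 2176.67 μs; sum = 136681 μs.
Processing at 4 router(s): 4 × 2.4 ms = 9600 μs.
End-to-end = 146000 μs.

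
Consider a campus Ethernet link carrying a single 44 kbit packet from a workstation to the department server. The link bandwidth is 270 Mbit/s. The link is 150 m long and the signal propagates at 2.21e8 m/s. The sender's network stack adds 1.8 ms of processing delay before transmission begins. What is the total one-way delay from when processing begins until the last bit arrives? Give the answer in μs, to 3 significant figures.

1960 μs

L = 44000 bits.
Transmission delay = L/R = 44000 / 270000000 = 162.963 μs.
Propagation delay = d/s = 150 m / 221000000 m/s = 0.678733 μs.
Plus processing delay 1.8 ms = 1800 μs.
Total = 1960 μs.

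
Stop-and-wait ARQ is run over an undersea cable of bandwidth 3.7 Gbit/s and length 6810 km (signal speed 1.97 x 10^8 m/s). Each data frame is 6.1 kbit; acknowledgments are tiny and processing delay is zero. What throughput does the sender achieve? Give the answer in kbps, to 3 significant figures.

88.2 kbps

t_tx = L/R = 6100/3700000000 = 1.64865e-06 s.
t_prop = 6810000/197000000 = 0.0345685 s; RTT = 0.0691371 s.
Cycle = t_tx + RTT = 0.0691387 s.
Throughput = L / cycle = 6100 / 0.0691387 = 88.2 kbps.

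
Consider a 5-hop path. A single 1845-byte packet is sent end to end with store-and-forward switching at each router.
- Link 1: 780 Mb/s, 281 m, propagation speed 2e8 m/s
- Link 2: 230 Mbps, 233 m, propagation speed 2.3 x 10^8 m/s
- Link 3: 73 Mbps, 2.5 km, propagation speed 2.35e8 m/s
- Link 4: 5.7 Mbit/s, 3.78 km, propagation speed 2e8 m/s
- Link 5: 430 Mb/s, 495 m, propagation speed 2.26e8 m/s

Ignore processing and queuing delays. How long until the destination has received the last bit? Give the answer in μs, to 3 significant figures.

2940 μs

L = 1845 × 8 = 14760 bits.
Transmission delays (L/R per hop): 18.9231, 64.1739, 202.192, 2589.47, 34.3256 μs; sum = 2909.09 μs.
Propagation delays (d/s per hop): 1.405, 1.01304, 10.6383, 18.9, 2.19027 μs; sum = 34.1466 μs.
End-to-end = 2940 μs.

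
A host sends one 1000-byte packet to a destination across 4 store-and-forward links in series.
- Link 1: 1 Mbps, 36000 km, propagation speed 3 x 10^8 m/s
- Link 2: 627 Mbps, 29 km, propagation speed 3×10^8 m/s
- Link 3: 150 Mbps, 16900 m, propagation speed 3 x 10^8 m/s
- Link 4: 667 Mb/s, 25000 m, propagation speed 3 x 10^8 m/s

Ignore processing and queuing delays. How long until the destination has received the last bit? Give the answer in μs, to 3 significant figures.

L = 1000 × 8 = 8000 bits.
Transmission delays (L/R per hop): 8000, 12.7592, 53.3333, 11.994 μs; sum = 8078.09 μs.
Propagation delays (d/s per hop): 120000, 96.6667, 56.3333, 83.3333 μs; sum = 120236 μs.
End-to-end = 128000 μs.

128000 μs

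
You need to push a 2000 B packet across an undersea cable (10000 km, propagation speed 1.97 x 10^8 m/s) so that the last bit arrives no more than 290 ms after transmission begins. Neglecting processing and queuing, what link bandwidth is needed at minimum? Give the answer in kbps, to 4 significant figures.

L = 16000 bits.
Propagation delay = 10000000 / 197000000 = 50.7614 ms.
Transmission budget = 290 − 50.7614 = 239.239 ms.
R ≥ L / t_tx = 16000 bits / 0.239239 s = 66.88 kbps.

66.88 kbps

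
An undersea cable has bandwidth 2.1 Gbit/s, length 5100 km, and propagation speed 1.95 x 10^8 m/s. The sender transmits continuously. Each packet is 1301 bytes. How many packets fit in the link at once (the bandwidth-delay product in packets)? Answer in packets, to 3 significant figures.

5280 packets

Propagation delay = 5100000 / 195000000 = 0.0261538 s.
BDP = R × t_prop = 2100000000 × 0.0261538 = 54923100 bits.
In packets of 10408 bits: 5280 packets.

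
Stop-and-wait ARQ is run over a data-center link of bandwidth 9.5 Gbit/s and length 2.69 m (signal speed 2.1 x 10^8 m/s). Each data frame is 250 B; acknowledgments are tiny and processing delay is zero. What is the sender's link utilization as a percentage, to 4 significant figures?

t_tx = L/R = 2000/9500000000 = 2.10526e-07 s.
t_prop = 2.69/210000000 = 1.28095e-08 s; RTT = 2.5619e-08 s.
Cycle = t_tx + RTT = 2.36145e-07 s.
Utilization = t_tx / cycle = 2.10526e-07/2.36145e-07 = 89.15 %.

89.15 %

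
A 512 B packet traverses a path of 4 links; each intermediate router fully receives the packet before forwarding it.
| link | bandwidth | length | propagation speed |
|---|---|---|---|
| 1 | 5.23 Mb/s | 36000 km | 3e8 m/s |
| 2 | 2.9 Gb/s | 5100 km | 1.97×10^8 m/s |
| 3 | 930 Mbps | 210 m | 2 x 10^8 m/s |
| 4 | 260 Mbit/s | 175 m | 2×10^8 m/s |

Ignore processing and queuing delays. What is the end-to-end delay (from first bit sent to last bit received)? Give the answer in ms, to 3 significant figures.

147 ms

L = 512 × 8 = 4096 bits.
Transmission delays (L/R per hop): 0.783174, 0.00141241, 0.0044043, 0.0157538 ms; sum = 0.804745 ms.
Propagation delays (d/s per hop): 120, 25.8883, 0.00105, 0.000875 ms; sum = 145.89 ms.
End-to-end = 147 ms.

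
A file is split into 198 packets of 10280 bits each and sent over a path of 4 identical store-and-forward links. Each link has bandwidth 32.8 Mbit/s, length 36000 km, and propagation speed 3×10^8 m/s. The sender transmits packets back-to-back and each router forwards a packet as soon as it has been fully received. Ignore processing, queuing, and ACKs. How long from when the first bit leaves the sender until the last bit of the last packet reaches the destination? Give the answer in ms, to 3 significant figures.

543 ms

Per-hop transmission t_tx = L/R = 10280/3.28e+07 = 0.313415 ms.
Per-hop propagation t_prop = 36000000/300000000 = 120 ms.
Pipeline fill: first packet needs 4·t_tx to clear all hops; remaining 197 packets each add one t_tx.
Total = (4+198-1)·t_tx + 4·t_prop = 201·0.313415 + 4·120 = 543 ms.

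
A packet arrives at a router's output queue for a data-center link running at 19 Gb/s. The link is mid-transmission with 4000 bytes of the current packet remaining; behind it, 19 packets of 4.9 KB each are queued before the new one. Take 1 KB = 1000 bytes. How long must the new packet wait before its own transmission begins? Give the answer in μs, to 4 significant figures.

Each queued packet: L/R = 39200/19000000000 = 2.06316 μs.
19 queued → 39.2 μs.
Plus remaining 32000 bits of current packet: 1.68421 μs.
Queuing delay = 40.88 μs.

40.88 μs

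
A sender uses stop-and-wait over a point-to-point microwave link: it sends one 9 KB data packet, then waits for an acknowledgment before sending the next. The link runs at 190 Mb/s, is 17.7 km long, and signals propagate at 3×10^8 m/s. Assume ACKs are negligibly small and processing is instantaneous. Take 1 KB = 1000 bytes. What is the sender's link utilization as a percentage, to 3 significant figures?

t_tx = L/R = 72000/190000000 = 0.000378947 s.
t_prop = 17700/300000000 = 5.9e-05 s; RTT = 0.000118 s.
Cycle = t_tx + RTT = 0.000496947 s.
Utilization = t_tx / cycle = 0.000378947/0.000496947 = 76.3 %.

76.3 %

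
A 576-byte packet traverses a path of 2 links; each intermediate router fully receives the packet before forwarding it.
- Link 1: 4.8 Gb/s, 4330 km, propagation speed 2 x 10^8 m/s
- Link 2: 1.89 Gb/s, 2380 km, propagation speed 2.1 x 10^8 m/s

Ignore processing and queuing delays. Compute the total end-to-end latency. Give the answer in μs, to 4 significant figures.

32990 μs

L = 576 × 8 = 4608 bits.
Transmission delays (L/R per hop): 0.96, 2.4381 μs; sum = 3.3981 μs.
Propagation delays (d/s per hop): 21650, 11333.3 μs; sum = 32983.3 μs.
End-to-end = 32990 μs.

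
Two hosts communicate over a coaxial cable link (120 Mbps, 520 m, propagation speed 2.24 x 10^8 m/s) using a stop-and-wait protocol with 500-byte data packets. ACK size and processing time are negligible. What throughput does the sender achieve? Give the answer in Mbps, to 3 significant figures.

105 Mbps

t_tx = L/R = 4000/120000000 = 3.33333e-05 s.
t_prop = 520/2.24e+08 = 2.32143e-06 s; RTT = 4.64286e-06 s.
Cycle = t_tx + RTT = 3.79762e-05 s.
Throughput = L / cycle = 4000 / 3.79762e-05 = 105 Mbps.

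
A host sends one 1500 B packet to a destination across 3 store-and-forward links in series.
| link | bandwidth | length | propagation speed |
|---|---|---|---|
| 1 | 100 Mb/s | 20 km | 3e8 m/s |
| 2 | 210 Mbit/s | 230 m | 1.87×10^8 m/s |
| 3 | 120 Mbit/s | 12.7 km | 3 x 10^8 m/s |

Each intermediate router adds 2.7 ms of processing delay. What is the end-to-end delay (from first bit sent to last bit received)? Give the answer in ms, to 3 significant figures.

5.79 ms

L = 1500 × 8 = 12000 bits.
Transmission delays (L/R per hop): 0.12, 0.0571429, 0.1 ms; sum = 0.277143 ms.
Propagation delays (d/s per hop): 0.0666667, 0.00122995, 0.0423333 ms; sum = 0.11023 ms.
Processing at 2 router(s): 2 × 2.7 ms = 5.4 ms.
End-to-end = 5.79 ms.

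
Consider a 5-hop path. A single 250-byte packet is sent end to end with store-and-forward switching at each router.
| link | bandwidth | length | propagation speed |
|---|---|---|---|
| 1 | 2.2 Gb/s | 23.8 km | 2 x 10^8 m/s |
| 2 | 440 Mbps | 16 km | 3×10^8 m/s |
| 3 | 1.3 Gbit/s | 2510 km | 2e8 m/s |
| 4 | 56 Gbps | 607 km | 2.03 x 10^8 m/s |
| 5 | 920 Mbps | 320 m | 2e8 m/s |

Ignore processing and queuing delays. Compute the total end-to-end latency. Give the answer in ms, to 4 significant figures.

L = 250 × 8 = 2000 bits.
Transmission delays (L/R per hop): 0.000909091, 0.00454545, 0.00153846, 3.57143e-05, 0.00217391 ms; sum = 0.00920263 ms.
Propagation delays (d/s per hop): 0.119, 0.0533333, 12.55, 2.99015, 0.0016 ms; sum = 15.7141 ms.
End-to-end = 15.72 ms.

15.72 ms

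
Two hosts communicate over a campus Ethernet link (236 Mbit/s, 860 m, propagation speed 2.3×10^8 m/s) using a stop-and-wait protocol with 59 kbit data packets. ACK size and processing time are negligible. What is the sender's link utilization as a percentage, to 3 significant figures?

t_tx = L/R = 59000/236000000 = 0.00025 s.
t_prop = 860/2.3e+08 = 3.73913e-06 s; RTT = 7.47826e-06 s.
Cycle = t_tx + RTT = 0.000257478 s.
Utilization = t_tx / cycle = 0.00025/0.000257478 = 97.1 %.

97.1 %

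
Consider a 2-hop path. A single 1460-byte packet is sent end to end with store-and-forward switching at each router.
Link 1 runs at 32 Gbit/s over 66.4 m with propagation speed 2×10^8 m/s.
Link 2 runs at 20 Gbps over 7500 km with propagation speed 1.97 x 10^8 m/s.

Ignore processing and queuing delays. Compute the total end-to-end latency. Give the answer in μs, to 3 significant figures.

L = 1460 × 8 = 11680 bits.
Transmission delays (L/R per hop): 0.365, 0.584 μs; sum = 0.949 μs.
Propagation delays (d/s per hop): 0.332, 38071.1 μs; sum = 38071.4 μs.
End-to-end = 38100 μs.

38100 μs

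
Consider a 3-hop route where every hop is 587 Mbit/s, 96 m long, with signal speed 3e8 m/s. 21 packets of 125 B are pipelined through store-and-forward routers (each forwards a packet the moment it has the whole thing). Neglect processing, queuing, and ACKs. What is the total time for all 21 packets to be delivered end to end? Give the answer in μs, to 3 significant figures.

40.1 μs

Per-hop transmission t_tx = L/R = 1000/587000000 = 1.70358 μs.
Per-hop propagation t_prop = 96/300000000 = 0.32 μs.
Pipeline fill: first packet needs 3·t_tx to clear all hops; remaining 20 packets each add one t_tx.
Total = (3+21-1)·t_tx + 3·t_prop = 23·1.70358 + 3·0.32 = 40.1 μs.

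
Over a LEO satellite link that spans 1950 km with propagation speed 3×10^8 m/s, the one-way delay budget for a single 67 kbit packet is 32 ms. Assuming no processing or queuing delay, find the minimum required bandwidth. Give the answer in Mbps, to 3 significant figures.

Propagation delay = 1950000 / 300000000 = 6.5 ms.
Transmission budget = 32 − 6.5 = 25.5 ms.
R ≥ L / t_tx = 67000 bits / 0.0255 s = 2.63 Mbps.

2.63 Mbps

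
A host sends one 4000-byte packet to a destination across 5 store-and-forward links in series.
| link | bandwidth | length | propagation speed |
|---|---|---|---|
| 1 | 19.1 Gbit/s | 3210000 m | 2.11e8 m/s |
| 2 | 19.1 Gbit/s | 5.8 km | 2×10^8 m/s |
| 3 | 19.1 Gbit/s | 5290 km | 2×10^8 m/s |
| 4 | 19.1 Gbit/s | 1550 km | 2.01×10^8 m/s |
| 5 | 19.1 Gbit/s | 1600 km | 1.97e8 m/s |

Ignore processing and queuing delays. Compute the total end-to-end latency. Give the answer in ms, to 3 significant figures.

L = 4000 × 8 = 32000 bits.
Transmission delay per hop = L/R = 32000/19100000000 = 0.00167539 ms; 5 hops → 0.00837696 ms.
Propagation delays (d/s per hop): 15.2133, 0.029, 26.45, 7.71144, 8.12183 ms; sum = 57.5255 ms.
End-to-end = 57.5 ms.

57.5 ms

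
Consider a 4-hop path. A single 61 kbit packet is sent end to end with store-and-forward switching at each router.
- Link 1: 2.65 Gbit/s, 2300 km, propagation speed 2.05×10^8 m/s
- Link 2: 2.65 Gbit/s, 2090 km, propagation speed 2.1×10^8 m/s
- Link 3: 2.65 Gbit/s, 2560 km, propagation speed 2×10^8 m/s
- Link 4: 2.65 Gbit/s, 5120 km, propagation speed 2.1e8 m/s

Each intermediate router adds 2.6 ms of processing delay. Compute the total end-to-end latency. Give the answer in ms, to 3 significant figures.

L = 61000 bits.
Transmission delay per hop = L/R = 61000/2650000000 = 0.0230189 ms; 4 hops → 0.0920755 ms.
Propagation delays (d/s per hop): 11.2195, 9.95238, 12.8, 24.381 ms; sum = 58.3528 ms.
Processing at 3 router(s): 3 × 2.6 ms = 7.8 ms.
End-to-end = 66.2 ms.

66.2 ms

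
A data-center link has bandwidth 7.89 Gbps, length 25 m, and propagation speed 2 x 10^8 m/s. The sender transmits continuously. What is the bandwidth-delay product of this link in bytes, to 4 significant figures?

123.3 bytes

Propagation delay = 25 / 200000000 = 1.25e-07 s.
BDP = R × t_prop = 7890000000 × 1.25e-07 = 986.25 bits.
In bytes: 986.25/8 = 123.3 bytes.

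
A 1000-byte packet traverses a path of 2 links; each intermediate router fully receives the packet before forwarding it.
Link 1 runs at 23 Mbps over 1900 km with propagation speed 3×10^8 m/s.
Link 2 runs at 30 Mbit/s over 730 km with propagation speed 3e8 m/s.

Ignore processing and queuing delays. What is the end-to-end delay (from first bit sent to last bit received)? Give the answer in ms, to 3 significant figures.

L = 1000 × 8 = 8000 bits.
Transmission delays (L/R per hop): 0.347826, 0.266667 ms; sum = 0.614493 ms.
Propagation delays (d/s per hop): 6.33333, 2.43333 ms; sum = 8.76667 ms.
End-to-end = 9.38 ms.

9.38 ms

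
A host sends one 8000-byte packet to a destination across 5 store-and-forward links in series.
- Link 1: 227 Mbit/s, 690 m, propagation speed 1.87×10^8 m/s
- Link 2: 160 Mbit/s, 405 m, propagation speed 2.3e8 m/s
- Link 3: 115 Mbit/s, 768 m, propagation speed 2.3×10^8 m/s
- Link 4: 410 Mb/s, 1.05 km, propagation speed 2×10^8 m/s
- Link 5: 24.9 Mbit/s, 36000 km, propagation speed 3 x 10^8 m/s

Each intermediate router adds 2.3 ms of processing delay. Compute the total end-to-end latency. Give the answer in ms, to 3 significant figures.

133 ms

L = 8000 × 8 = 64000 bits.
Transmission delays (L/R per hop): 0.281938, 0.4, 0.556522, 0.156098, 2.57028 ms; sum = 3.96484 ms.
Propagation delays (d/s per hop): 0.00368984, 0.00176087, 0.00333913, 0.00525, 120 ms; sum = 120.014 ms.
Processing at 4 router(s): 4 × 2.3 ms = 9.2 ms.
End-to-end = 133 ms.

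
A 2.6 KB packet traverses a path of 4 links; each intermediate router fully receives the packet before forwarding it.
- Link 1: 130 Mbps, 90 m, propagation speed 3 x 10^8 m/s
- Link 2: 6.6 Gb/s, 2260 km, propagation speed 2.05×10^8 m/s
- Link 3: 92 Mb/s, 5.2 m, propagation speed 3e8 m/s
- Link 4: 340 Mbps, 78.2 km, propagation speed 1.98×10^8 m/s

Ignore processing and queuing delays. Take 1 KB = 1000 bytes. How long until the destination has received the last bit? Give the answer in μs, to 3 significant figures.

L = 20800 bits.
Transmission delays (L/R per hop): 160, 3.15152, 226.087, 61.1765 μs; sum = 450.415 μs.
Propagation delays (d/s per hop): 0.3, 11024.4, 0.0173333, 394.949 μs; sum = 11419.7 μs.
End-to-end = 11900 μs.

11900 μs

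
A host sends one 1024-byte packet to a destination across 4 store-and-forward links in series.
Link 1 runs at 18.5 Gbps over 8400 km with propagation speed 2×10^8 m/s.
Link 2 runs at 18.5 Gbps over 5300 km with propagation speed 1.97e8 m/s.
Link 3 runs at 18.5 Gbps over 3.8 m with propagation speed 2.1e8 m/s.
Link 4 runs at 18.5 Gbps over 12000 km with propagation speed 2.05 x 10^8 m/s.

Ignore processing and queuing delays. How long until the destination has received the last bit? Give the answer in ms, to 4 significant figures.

L = 1024 × 8 = 8192 bits.
Transmission delay per hop = L/R = 8192/18500000000 = 0.000442811 ms; 4 hops → 0.00177124 ms.
Propagation delays (d/s per hop): 42, 26.9036, 1.80952e-05, 58.5366 ms; sum = 127.44 ms.
End-to-end = 127.4 ms.

127.4 ms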